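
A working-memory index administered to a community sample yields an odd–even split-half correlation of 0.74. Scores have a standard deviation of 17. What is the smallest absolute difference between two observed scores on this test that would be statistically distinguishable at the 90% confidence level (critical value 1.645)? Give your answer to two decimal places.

Full-length reliability (Spearman-Brown) = 2(0.74)/(1+0.74) ≈ 0.8506
SEM = 17.0000 * √(1 − 0.8506) = 17.0000 * √0.1494 ≈ 17.0000 * 0.3866 ≈ 6.5714
Standard error of the difference = 6.5714·√2 ≈ 9.2934
Smallest detectable difference = 1.645*9.2934 ≈ 15.2877

15.29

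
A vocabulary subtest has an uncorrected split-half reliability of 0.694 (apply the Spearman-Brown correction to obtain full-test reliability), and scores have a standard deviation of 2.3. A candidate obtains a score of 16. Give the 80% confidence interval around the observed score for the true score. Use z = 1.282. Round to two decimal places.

Spearman-Brown: r = 2(0.694) / (1 + 0.694) = 1.3880 / 1.6940 ≃ 0.8194
The standard error of measurement is 2.3000*√(1 − 0.8194) ≃ 2.3000*0.4250 ≃ 0.9775.
Margin = 1.282 * 0.9775 ≃ 1.2532
Interval: (14.7468, 17.2532)

[14.75, 17.25]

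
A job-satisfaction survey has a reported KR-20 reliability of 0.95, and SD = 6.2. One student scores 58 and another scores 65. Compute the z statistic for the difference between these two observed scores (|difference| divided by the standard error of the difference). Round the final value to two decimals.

SEM = 6.2000 × √(1 − 0.9500) = 6.2000 × √0.0500 ≈ 6.2000 × 0.2236 ≈ 1.3864
SE_diff = √2 × SEM ≈ 1.9606
z = 7 / 1.9606 ≈ 3.5703

3.57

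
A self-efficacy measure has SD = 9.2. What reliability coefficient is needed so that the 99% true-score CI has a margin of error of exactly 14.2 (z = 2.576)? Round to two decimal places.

SEM needed = half-width / z = 14.2/2.576 ≈ 5.512
r = 1 − (5.512/9.2)² ≈ 1 − 0.359 ≈ 0.641

0.64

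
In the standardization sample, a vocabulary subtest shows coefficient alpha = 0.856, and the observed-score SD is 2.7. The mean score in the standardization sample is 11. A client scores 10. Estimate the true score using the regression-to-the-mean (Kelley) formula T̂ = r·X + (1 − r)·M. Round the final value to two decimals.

10.14

T̂ = 0.856(10) + 0.144(11) ≈ 10.144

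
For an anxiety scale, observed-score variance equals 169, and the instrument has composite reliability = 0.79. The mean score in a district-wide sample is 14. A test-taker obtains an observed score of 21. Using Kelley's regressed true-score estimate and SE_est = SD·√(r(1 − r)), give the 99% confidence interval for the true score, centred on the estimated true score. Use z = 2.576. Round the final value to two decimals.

SD = √169 = 13.000
T̂ = 0.790(21) + 0.210(14) ≈ 19.530
SE_est = 13.000×√(0.790×0.210) ≈ 5.295
99% CI: 19.530 ± 13.640 ≈ (5.890, 33.170)

[5.89, 33.17]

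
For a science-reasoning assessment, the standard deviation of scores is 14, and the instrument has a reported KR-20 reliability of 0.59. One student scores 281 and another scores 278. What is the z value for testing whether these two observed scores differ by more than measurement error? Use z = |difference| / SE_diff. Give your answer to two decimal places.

0.24

SEM = 14.00000×√(1 − 0.59000) ≈ 8.96437
SE_diff = SEM × √2 ≈ 8.96437 × 1.41421 ≈ 12.67754
z = 3 / 12.67754 ≈ 0.23664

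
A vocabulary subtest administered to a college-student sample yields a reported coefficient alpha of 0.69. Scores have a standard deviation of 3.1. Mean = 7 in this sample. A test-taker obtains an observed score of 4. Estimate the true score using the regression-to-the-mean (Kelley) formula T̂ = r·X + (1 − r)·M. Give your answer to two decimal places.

4.93

Estimated true score = 0.690·4 + (1 − 0.690)·7 ≃ 4.930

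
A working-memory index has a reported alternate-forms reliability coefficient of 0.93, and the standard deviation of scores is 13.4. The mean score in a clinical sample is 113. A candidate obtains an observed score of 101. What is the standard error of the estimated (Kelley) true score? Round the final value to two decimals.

SE_est = 13.4000·√(0.9300·0.0700) ≃ 3.4190

3.42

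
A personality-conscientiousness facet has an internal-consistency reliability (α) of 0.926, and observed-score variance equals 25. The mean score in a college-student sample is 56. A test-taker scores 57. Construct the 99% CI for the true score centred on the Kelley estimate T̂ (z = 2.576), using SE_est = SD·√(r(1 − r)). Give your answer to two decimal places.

[53.55, 60.30]

SD = √25 = 5.0000
T̂ = r·X + (1 − r)·M = 0.9260·57 + 0.0740·56 = 52.7820 + 4.1440 ≈ 56.9260
SE_est = SD · √(r(1 − r)) = 5.0000 · √0.0685 ≈ 5.0000 · 0.2618 ≈ 1.3089
CI = 56.9260 ± 2.576 · 1.3089 → [53.5544, 60.2976]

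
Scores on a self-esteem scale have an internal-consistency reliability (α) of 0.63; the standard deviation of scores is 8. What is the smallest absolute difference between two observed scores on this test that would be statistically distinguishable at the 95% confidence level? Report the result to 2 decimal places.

13.49

SEM = 8.0000×√(1 − 0.6300) ≈ 4.8662
SE_diff = SEM × √2 ≈ 4.8662 × 1.4142 ≈ 6.8819
Minimum reliable difference = 1.96 × SE_diff ≈ 1.96 × 6.8819 ≈ 13.4884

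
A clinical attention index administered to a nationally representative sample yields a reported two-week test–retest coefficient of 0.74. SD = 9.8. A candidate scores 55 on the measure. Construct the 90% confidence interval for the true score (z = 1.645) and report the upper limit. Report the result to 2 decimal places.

63.22

SEM = 9.8000*√(1 − 0.7400) ≃ 4.9970
Half-width = 1.645*4.9970 ≃ 8.2201
Upper limit = 55 + 8.2201 ≃ 63.2201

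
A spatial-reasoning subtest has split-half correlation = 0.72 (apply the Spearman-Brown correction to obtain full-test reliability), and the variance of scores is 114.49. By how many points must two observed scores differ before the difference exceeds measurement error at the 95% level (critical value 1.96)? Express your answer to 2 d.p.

SD = √114.49 = 10.7000
Full-length reliability (Spearman-Brown) = 2(0.72)/(1+0.72) ≈ 0.8372
SEM = 10.7000 × √(1 − 0.8372) = 10.7000 × √0.1628 ≈ 10.7000 × 0.4035 ≈ 4.3172
Standard error of the difference = 4.3172·√2 ≈ 6.1054
Minimum reliable difference = 1.96 × SE_diff ≈ 1.96 × 6.1054 ≈ 11.9666

11.97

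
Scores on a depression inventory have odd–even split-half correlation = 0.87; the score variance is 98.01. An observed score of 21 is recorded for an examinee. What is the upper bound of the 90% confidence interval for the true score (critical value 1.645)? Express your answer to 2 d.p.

25.29

σ = 98.01^(1/2) = 9.90000
r_full = 2·0.87 / (1 + 0.87) ≈ 0.93048
The standard error of measurement is 9.90000×√(1 − 0.93048) ≈ 9.90000×0.26366 ≈ 2.61027.
Margin = 1.645 × 2.61027 ≈ 4.29390
Upper bound: 21 + 4.29390 = 25.29390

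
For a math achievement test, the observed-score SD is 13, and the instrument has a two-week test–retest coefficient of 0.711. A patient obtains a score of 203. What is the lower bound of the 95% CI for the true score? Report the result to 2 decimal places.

The standard error of measurement is 13.000×√(1 − 0.711) ≈ 13.000×0.538 ≈ 6.989.
Half-width = 1.96×6.989 ≈ 13.698
Lower bound: 203 − 13.698 = 189.302

189.30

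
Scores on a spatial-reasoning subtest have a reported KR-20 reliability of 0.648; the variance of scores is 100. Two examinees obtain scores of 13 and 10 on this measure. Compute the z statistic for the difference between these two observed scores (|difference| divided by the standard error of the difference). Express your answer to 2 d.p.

SD = √100 = 10.000
The standard error of measurement is 10.000*√(1 − 0.648) ≈ 10.000*0.593 ≈ 5.933.
Standard error of the difference = 5.933·√2 ≈ 8.390
z = 3 / 8.390 ≈ 0.358

0.36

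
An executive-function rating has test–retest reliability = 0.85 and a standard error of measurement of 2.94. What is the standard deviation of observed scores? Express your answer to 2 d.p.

σ = SEM·(1 − r)^(−1/2) ≈ 2.94*2.5820 ≈ 7.5910

7.59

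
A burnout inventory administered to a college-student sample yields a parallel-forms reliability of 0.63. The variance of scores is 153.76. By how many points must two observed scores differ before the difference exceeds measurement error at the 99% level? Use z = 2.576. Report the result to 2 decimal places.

σ = 153.76^(1/2) = 12.4000
SEM = 12.4000 × √(1 − 0.6300) = 12.4000 × √0.3700 ≈ 12.4000 × 0.6083 ≈ 7.5426
Standard error of the difference = 7.5426·√2 ≈ 10.6669
Smallest detectable difference = 2.576×10.6669 ≈ 27.4779

27.48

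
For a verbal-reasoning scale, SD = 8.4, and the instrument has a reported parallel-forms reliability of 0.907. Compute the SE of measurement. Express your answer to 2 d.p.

SEM = 8.400 * √(1 − 0.907) = 8.400 * √0.093 ≃ 8.400 * 0.305 ≃ 2.562

2.56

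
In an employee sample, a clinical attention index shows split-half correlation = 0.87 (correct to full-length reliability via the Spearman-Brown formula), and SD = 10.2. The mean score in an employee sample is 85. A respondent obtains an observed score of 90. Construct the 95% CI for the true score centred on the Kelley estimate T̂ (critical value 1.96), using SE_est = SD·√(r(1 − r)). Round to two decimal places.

[84.57, 94.74]

Spearman-Brown: r = 2(0.87) / (1 + 0.87) = 1.74000 / 1.87000 ≈ 0.93048
Estimated true score = 0.93048×90 + (1 − 0.93048)×85 ≈ 89.65241
SE_est = 10.20000×√(0.93048×0.06952) ≈ 2.59421
95% CI: 89.65241 ± 5.08465 ≈ (84.56776, 94.73705)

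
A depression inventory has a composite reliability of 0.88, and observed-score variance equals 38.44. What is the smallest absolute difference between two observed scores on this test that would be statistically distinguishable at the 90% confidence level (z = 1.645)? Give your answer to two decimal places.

5.00

σ = 38.44^(1/2) = 6.20000
The standard error of measurement is 6.20000·√(1 − 0.88000) ≈ 6.20000·0.34641 ≈ 2.14774.
Standard error of the difference = 2.14774·√2 ≈ 3.03737
Smallest detectable difference = 1.645·3.03737 ≈ 4.99647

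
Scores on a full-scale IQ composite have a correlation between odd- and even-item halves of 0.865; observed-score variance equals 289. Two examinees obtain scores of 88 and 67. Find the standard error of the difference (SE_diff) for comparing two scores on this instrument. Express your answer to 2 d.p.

σ = 289^(1/2) = 17.000
Spearman-Brown: r = 2(0.865) / (1 + 0.865) = 1.730 / 1.865 ≈ 0.928
The standard error of measurement is 17.000·√(1 − 0.928) ≈ 17.000·0.269 ≈ 4.574.
Standard error of the difference = 4.574·√2 ≈ 6.468

6.47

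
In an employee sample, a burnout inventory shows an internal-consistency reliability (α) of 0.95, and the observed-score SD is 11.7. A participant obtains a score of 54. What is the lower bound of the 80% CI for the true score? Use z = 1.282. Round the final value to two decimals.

SEM = 11.700·√(1 − 0.950) ≈ 2.616
Half-width = 1.282·2.616 ≈ 3.354
Lower limit = 54 − 3.354 ≈ 50.646

50.65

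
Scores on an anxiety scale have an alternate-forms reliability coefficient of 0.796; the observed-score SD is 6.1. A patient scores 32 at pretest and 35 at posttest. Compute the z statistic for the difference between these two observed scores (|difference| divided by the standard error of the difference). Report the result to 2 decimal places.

SEM = 6.1000×√(1 − 0.7960) ≈ 2.7551
SE_diff = SEM × √2 ≈ 2.7551 × 1.4142 ≈ 3.8964
z = 3 / 3.8964 ≈ 0.7699

0.77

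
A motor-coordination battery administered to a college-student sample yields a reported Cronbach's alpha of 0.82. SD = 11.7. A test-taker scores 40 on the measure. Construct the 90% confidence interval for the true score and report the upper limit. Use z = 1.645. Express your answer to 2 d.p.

48.17

SEM = 11.7000 · √(1 − 0.8200) = 11.7000 · √0.1800 ≃ 11.7000 · 0.4243 ≃ 4.9639
1.645 · SEM ≃ 8.1656
Upper bound: 40 + 8.1656 = 48.1656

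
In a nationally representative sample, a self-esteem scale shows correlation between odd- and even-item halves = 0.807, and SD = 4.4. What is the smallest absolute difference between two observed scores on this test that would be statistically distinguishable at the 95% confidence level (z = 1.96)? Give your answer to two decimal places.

r_full = 2·0.807 / (1 + 0.807) ≈ 0.893
SEM = 4.400 · √(1 − 0.893) = 4.400 · √0.107 ≈ 4.400 · 0.327 ≈ 1.438
Standard error of the difference = 1.438·√2 ≈ 2.034
Minimum reliable difference = 1.96 · SE_diff ≈ 1.96 · 2.034 ≈ 3.986

3.99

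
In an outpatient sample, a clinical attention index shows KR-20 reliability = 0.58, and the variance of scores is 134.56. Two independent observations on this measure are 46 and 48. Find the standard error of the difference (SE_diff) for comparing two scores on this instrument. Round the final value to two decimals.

10.63

SD = √134.56 = 11.600
SEM = 11.600 × √(1 − 0.580) = 11.600 × √0.420 ≈ 11.600 × 0.648 ≈ 7.518
Standard error of the difference = 7.518·√2 ≈ 10.632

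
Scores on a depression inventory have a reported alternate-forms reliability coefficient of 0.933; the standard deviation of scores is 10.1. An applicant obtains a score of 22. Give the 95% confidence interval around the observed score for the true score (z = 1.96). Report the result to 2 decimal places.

SEM = 10.1000 * √(1 − 0.9330) = 10.1000 * √0.0670 ≈ 10.1000 * 0.2588 ≈ 2.6143
Half-width = 1.96*2.6143 ≈ 5.1241
CI = 22 ± 5.1241 → [16.8759, 27.1241]

[16.88, 27.12]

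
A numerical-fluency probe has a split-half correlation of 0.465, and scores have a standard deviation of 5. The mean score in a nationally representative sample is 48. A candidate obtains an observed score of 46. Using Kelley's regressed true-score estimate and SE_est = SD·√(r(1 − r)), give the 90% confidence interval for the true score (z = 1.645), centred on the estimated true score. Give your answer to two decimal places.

[42.77, 50.69]

r_full = 2·0.465 / (1 + 0.465) ≃ 0.6348
T̂ = r·X + (1 − r)·M = 0.6348·46 + 0.3652·48 ≃ 29.2014 + 17.5290 ≃ 46.7304
SE_est = 5.0000·√(0.6348·0.3652) ≃ 2.4074
90% CI: 46.7304 ± 3.9602 ≃ (42.7702, 50.6906)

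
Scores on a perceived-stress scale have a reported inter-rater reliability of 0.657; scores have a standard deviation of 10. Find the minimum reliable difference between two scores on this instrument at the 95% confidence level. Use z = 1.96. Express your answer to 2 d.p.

SEM = 10.00000*√(1 − 0.65700) ≈ 5.85662
SE_diff = √2 * SEM ≈ 8.28251
Minimum reliable difference = 1.96 * SE_diff ≈ 1.96 * 8.28251 ≈ 16.23372

16.23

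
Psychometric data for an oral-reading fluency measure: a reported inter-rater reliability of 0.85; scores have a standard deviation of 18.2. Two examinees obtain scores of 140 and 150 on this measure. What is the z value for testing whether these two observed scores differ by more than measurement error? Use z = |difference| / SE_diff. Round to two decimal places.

SEM = 18.2000 × √(1 − 0.8500) = 18.2000 × √0.1500 ≈ 18.2000 × 0.3873 ≈ 7.0488
SE_diff = √2 × SEM ≈ 9.9686
z = |140 − 150| / 9.9686 = 10 / 9.9686 ≈ 1.0032

1.00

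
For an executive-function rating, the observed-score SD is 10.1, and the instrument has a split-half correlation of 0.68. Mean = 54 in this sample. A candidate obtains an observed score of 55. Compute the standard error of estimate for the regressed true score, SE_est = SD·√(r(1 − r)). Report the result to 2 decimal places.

3.97

Spearman-Brown: r = 2(0.68) / (1 + 0.68) = 1.360 / 1.680 ≈ 0.810
SE_est = SD · √(r(1 − r)) = 10.100 · √0.154 ≈ 10.100 · 0.393 ≈ 3.966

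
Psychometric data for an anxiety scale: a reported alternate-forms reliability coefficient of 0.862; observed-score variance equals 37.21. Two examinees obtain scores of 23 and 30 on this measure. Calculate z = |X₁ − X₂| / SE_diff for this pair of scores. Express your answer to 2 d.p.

SD = √37.21 = 6.100
The standard error of measurement is 6.100*√(1 − 0.862) ≈ 6.100*0.371 ≈ 2.266.
SE_diff = √2 * SEM ≈ 3.205
z = 7 / 3.205 ≈ 2.184

2.18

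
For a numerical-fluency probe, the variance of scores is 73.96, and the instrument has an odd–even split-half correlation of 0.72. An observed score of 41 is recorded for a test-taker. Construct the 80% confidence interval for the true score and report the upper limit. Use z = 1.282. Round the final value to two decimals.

45.45

σ = 73.96^(1/2) = 8.6000
r_full = 2·0.72 / (1 + 0.72) ≈ 0.8372
The standard error of measurement is 8.6000*√(1 − 0.8372) ≈ 8.6000*0.4035 ≈ 3.4699.
1.282 * SEM ≈ 4.4484
Upper limit = 41 + 4.4484 ≈ 45.4484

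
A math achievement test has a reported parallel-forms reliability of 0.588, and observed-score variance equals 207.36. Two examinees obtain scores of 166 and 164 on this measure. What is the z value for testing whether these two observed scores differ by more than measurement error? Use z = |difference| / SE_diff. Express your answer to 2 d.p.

σ = 207.36^(1/2) = 14.400
The standard error of measurement is 14.400*√(1 − 0.588) ≈ 14.400*0.642 ≈ 9.243.
SE_diff = √2 * SEM ≈ 13.072
z = 2 / 13.072 ≈ 0.153

0.15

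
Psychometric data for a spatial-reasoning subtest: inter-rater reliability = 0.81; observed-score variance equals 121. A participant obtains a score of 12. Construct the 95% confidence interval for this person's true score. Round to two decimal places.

SD = √121 ≈ 11.0000
SEM = 11.0000 * √(1 − 0.8100) = 11.0000 * √0.1900 ≈ 11.0000 * 0.4359 ≈ 4.7948
Half-width = 1.96*4.7948 ≈ 9.3978
CI = 12 ± 9.3978 → [2.6022, 21.3978]

[2.60, 21.40]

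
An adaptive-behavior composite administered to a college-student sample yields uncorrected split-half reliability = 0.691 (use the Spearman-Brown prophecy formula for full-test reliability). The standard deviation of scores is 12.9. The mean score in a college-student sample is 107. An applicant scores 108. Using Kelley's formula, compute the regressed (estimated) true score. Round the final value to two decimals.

Spearman-Brown: r = 2(0.691) / (1 + 0.691) = 1.382 / 1.691 ≃ 0.817
T̂ = 0.817(108) + 0.183(107) ≃ 107.817

107.82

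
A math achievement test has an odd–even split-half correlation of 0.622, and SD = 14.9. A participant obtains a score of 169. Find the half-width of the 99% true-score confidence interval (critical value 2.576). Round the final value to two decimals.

r_full = 2·0.622 / (1 + 0.622) ≈ 0.7670
SEM = 14.9000 * √(1 − 0.7670) = 14.9000 * √0.2330 ≈ 14.9000 * 0.4827 ≈ 7.1929
2.576 * SEM ≈ 18.5290

18.53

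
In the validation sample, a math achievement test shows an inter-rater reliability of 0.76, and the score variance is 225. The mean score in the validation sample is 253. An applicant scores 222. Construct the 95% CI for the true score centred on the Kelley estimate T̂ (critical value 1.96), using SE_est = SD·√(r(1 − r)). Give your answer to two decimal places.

SD = √225 ≈ 15.0000
T̂ = 0.7600(222) + 0.2400(253) ≈ 229.4400
SE_est = SD · √(r(1 − r)) = 15.0000 · √0.1824 ≈ 15.0000 · 0.4271 ≈ 6.4062
CI = 229.4400 ± 1.96 · 6.4062 → [216.8838, 241.9962]

[216.88, 242.00]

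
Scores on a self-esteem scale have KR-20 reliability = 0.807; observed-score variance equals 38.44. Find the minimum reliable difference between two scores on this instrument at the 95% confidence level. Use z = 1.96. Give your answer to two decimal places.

σ = 38.44^(1/2) = 6.20000
SEM = 6.20000×√(1 − 0.80700) ≈ 2.72377
SE_diff = SEM × √2 ≈ 2.72377 × 1.41421 ≈ 3.85199
Smallest detectable difference = 1.96×3.85199 ≈ 7.54990

7.55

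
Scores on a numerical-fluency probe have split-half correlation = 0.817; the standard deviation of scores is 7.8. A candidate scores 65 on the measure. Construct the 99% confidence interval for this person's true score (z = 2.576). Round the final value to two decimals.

[58.62, 71.38]

Full-length reliability (Spearman-Brown) = 2(0.817)/(1+0.817) ≈ 0.8993
SEM = 7.8000·√(1 − 0.8993) ≈ 2.4754
Margin = 2.576 · 2.4754 ≈ 6.3766
CI = 65 ± 6.3766 → [58.6234, 71.3766]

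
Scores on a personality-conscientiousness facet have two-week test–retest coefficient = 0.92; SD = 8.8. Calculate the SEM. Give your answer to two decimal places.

The standard error of measurement is 8.8000×√(1 − 0.9200) ≈ 8.8000×0.2828 ≈ 2.4890.

2.49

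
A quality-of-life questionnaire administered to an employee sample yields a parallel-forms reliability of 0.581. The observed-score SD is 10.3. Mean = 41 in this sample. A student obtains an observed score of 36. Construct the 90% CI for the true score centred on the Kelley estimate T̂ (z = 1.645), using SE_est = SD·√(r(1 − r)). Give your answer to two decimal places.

T̂ = 0.5810(36) + 0.4190(41) ≈ 38.0950
SE_est = SD · √(r(1 − r)) = 10.3000 · √0.2434 ≈ 10.3000 · 0.4934 ≈ 5.0820
90% CI: 38.0950 ± 8.3598 ≈ (29.7352, 46.4548)

[29.74, 46.45]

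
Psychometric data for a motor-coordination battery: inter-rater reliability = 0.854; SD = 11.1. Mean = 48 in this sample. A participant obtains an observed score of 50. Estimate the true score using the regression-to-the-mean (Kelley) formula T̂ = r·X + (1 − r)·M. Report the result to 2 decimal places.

T̂ = r·X + (1 − r)·M = 0.854·50 + 0.146·48 = 42.700 + 7.008 ≈ 49.708

49.71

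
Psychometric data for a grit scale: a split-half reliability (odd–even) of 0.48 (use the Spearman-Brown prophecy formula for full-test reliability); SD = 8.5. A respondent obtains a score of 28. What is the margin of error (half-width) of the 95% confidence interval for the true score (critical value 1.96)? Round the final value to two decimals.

r_full = 2·0.48 / (1 + 0.48) ≈ 0.649
SEM = 8.500 · √(1 − 0.649) = 8.500 · √0.351 ≈ 8.500 · 0.593 ≈ 5.038
1.96 · SEM ≈ 9.875

9.88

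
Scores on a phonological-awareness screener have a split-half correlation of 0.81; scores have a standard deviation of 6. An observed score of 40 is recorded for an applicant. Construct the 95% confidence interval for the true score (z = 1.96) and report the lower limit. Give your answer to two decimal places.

r_full = 2·0.81 / (1 + 0.81) ≈ 0.8950
SEM = 6.0000*√(1 − 0.8950) ≈ 1.9440
Half-width = 1.96*1.9440 ≈ 3.8102
Lower bound: 40 − 3.8102 = 36.1898

36.19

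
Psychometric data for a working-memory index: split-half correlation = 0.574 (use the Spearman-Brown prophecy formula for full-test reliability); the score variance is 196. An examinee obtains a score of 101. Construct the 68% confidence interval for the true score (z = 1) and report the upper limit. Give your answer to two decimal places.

SD = √196 ≃ 14.0000
Full-length reliability (Spearman-Brown) = 2(0.574)/(1+0.574) ≃ 0.7294
SEM = 14.0000*√(1 − 0.7294) ≃ 7.2833
Margin = 1 * 7.2833 ≃ 7.2833
Upper bound: 101 + 7.2833 = 108.2833

108.28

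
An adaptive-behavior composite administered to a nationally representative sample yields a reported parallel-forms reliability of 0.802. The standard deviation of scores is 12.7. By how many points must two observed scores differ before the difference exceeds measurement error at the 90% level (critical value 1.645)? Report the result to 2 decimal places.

SEM = 12.7000×√(1 − 0.8020) ≈ 5.6511
SE_diff = √2 × SEM ≈ 7.9919
Minimum reliable difference = 1.645 × SE_diff ≈ 1.645 × 7.9919 ≈ 13.1467

13.15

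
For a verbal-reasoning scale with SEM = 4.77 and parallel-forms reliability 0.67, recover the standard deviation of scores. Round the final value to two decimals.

8.30

σ = SEM·(1 − r)^(−1/2) ≈ 4.77*1.7408 ≈ 8.3035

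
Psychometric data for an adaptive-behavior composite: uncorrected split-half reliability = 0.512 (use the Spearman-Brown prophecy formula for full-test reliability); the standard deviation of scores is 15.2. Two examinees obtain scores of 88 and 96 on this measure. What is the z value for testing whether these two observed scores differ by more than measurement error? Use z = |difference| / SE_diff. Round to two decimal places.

0.66

Full-length reliability (Spearman-Brown) = 2(0.512)/(1+0.512) ≈ 0.677
SEM = 15.200 · √(1 − 0.677) = 15.200 · √0.323 ≈ 15.200 · 0.568 ≈ 8.635
SE_diff = SEM · √2 ≈ 8.635 · 1.414 ≈ 12.212
z = |88 − 96| / 12.212 = 8 / 12.212 ≈ 0.655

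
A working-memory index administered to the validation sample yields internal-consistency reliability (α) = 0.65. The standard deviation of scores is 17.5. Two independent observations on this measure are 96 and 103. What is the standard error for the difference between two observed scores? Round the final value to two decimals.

14.64

The standard error of measurement is 17.500·√(1 − 0.650) ≈ 17.500·0.592 ≈ 10.353.
SE_diff = √2 · SEM ≈ 14.642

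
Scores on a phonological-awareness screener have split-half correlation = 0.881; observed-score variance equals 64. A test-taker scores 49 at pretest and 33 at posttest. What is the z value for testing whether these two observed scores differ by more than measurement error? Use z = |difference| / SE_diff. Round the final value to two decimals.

5.62

σ = 64^(1/2) = 8.0000
Full-length reliability (Spearman-Brown) = 2(0.881)/(1+0.881) ≈ 0.9367
SEM = 8.0000×√(1 − 0.9367) ≈ 2.0122
SE_diff = SEM × √2 ≈ 2.0122 × 1.4142 ≈ 2.8457
z = 16 / 2.8457 ≈ 5.6226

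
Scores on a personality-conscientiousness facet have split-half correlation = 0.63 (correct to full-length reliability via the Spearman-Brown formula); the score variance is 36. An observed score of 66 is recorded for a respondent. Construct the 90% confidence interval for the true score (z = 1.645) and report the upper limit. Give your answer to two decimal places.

SD = √36 ≃ 6.000
Spearman-Brown: r = 2(0.63) / (1 + 0.63) = 1.260 / 1.630 ≃ 0.773
SEM = 6.000*√(1 − 0.773) ≃ 2.859
Margin = 1.645 * 2.859 ≃ 4.702
Upper bound: 66 + 4.702 = 70.702

70.70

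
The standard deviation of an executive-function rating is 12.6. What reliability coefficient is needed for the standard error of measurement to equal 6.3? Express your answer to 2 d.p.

r = 1 − (6.300/12.6)² ≈ 1 − 0.250 ≈ 0.750

0.75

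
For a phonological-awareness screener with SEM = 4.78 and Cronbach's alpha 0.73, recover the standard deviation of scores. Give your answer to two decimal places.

SD = SEM / √(1 − r) = 4.78 / √0.27000 ≈ 4.78 / 0.51962 ≈ 9.19911

9.20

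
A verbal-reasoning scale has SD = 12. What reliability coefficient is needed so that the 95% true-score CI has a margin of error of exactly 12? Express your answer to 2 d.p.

SEM needed = half-width / z = 12/1.96 ≈ 6.1224
Required reliability = 1 − (SEM/SD)² = 1 − 0.2603 ≈ 0.7397

0.74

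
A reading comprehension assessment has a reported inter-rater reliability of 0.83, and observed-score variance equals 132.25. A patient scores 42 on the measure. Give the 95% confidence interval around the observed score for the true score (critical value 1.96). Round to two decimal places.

SD = √132.25 ≈ 11.500
SEM = 11.500 * √(1 − 0.830) = 11.500 * √0.170 ≈ 11.500 * 0.412 ≈ 4.742
Half-width = 1.96*4.742 ≈ 9.293
CI = 42 ± 9.293 → [32.707, 51.293]

[32.71, 51.29]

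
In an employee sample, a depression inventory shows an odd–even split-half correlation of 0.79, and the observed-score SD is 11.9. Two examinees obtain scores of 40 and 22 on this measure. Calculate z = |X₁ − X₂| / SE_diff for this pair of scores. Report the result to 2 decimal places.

r_full = 2·0.79 / (1 + 0.79) ≈ 0.883
SEM = 11.900 * √(1 − 0.883) = 11.900 * √0.117 ≈ 11.900 * 0.343 ≈ 4.076
SE_diff = SEM * √2 ≈ 4.076 * 1.414 ≈ 5.764
z = |40 − 22| / 5.764 = 18 / 5.764 ≈ 3.123

3.12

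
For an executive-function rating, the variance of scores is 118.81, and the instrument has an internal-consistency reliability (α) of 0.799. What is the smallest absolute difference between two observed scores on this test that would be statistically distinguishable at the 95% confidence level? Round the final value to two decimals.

SD = √118.81 = 10.900
The standard error of measurement is 10.900×√(1 − 0.799) ≈ 10.900×0.448 ≈ 4.887.
SE_diff = SEM × √2 ≈ 4.887 × 1.414 ≈ 6.911
Minimum reliable difference = 1.96 × SE_diff ≈ 1.96 × 6.911 ≈ 13.546

13.55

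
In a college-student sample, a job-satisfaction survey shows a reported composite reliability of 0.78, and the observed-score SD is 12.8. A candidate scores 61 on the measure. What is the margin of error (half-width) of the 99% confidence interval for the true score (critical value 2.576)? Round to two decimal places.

15.47

SEM = 12.800 * √(1 − 0.780) = 12.800 * √0.220 ≈ 12.800 * 0.469 ≈ 6.004
Margin = 2.576 * 6.004 ≈ 15.466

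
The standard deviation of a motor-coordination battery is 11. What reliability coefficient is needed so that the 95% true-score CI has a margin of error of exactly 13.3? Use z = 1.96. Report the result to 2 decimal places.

0.62

SEM needed = half-width / z = 13.3/1.96 ≈ 6.78571
r = 1 − (6.78571/11)² ≈ 1 − 0.38054 ≈ 0.61946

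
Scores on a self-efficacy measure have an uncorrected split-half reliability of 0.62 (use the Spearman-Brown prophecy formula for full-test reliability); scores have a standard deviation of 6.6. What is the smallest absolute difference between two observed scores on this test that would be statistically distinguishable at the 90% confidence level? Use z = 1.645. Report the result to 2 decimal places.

Full-length reliability (Spearman-Brown) = 2(0.62)/(1+0.62) ≈ 0.76543
SEM = 6.60000 × √(1 − 0.76543) = 6.60000 × √0.23457 ≈ 6.60000 × 0.48432 ≈ 3.19653
Standard error of the difference = 3.19653·√2 ≈ 4.52057
Minimum reliable difference = 1.645 × SE_diff ≈ 1.645 × 4.52057 ≈ 7.43634

7.44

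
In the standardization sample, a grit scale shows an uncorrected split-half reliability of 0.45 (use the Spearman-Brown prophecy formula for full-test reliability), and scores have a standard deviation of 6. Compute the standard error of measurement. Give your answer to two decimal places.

r_full = 2·0.45 / (1 + 0.45) ≈ 0.621
SEM = 6.000×√(1 − 0.621) ≈ 3.695

3.70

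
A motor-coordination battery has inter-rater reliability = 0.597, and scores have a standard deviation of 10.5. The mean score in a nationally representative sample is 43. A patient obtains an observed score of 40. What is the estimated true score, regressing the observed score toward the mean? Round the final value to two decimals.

41.21

Estimated true score = 0.59700*40 + (1 − 0.59700)*43 ≈ 41.20900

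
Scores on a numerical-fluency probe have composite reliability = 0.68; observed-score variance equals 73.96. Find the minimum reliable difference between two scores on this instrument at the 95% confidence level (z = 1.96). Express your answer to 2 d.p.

SD = √73.96 = 8.6000
SEM = 8.6000 · √(1 − 0.6800) = 8.6000 · √0.3200 ≈ 8.6000 · 0.5657 ≈ 4.8649
SE_diff = SEM · √2 ≈ 4.8649 · 1.4142 ≈ 6.8800
Smallest detectable difference = 1.96·6.8800 ≈ 13.4848

13.48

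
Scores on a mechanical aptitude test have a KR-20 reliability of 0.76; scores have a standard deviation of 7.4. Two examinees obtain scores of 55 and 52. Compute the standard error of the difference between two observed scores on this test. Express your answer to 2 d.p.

5.13

SEM = 7.40000*√(1 − 0.76000) ≃ 3.62524
Standard error of the difference = 3.62524·√2 ≃ 5.12687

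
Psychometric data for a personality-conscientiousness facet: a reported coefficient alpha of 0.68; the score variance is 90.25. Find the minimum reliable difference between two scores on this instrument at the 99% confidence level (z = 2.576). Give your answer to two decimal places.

SD = √90.25 = 9.500
SEM = 9.500 * √(1 − 0.680) = 9.500 * √0.320 ≈ 9.500 * 0.566 ≈ 5.374
Standard error of the difference = 5.374·√2 ≈ 7.600
Smallest detectable difference = 2.576*7.600 ≈ 19.578

19.58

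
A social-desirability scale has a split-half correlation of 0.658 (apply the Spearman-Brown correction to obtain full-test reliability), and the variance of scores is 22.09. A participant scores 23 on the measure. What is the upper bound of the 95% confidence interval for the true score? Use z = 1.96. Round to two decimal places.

σ = 22.09^(1/2) = 4.700
Spearman-Brown: r = 2(0.658) / (1 + 0.658) = 1.316 / 1.658 ≈ 0.794
The standard error of measurement is 4.700*√(1 − 0.794) ≈ 4.700*0.454 ≈ 2.135.
Half-width = 1.96*2.135 ≈ 4.184
Upper limit = 23 + 4.184 ≈ 27.184

27.18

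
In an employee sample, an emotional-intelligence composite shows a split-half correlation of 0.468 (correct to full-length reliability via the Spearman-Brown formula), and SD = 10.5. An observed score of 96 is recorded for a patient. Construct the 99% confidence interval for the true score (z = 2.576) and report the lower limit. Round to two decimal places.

Spearman-Brown: r = 2(0.468) / (1 + 0.468) = 0.936 / 1.468 ≃ 0.638
SEM = 10.500·√(1 − 0.638) ≃ 6.321
Margin = 2.576 · 6.321 ≃ 16.283
Lower limit = 96 − 16.283 ≃ 79.717

79.72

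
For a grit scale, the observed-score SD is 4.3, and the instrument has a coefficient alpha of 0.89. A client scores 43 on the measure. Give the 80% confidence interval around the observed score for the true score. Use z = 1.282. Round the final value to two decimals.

[41.17, 44.83]

SEM = 4.3000 * √(1 − 0.8900) = 4.3000 * √0.1100 ≈ 4.3000 * 0.3317 ≈ 1.4261
1.282 * SEM ≈ 1.8283
CI = 43 ± 1.8283 → [41.1717, 44.8283]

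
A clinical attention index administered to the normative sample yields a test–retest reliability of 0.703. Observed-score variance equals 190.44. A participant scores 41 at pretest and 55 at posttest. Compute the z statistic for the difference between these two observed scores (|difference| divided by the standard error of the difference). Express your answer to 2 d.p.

SD = √190.44 ≈ 13.8000
The standard error of measurement is 13.8000·√(1 − 0.7030) ≈ 13.8000·0.5450 ≈ 7.5207.
SE_diff = √2 · SEM ≈ 10.6359
z = 14 / 10.6359 ≈ 1.3163

1.32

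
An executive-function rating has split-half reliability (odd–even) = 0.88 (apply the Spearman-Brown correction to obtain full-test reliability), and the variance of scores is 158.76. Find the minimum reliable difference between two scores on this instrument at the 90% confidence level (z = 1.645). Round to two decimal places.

7.41

SD = √158.76 = 12.600
Full-length reliability (Spearman-Brown) = 2(0.88)/(1+0.88) ≃ 0.936
The standard error of measurement is 12.600·√(1 − 0.936) ≃ 12.600·0.253 ≃ 3.183.
Standard error of the difference = 3.183·√2 ≃ 4.502
Minimum reliable difference = 1.645 · SE_diff ≃ 1.645 · 4.502 ≃ 7.406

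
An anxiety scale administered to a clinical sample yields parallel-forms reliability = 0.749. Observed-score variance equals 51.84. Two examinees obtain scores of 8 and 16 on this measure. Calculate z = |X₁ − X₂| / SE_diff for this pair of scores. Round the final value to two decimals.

σ = 51.84^(1/2) = 7.200
SEM = 7.200 × √(1 − 0.749) = 7.200 × √0.251 ≈ 7.200 × 0.501 ≈ 3.607
Standard error of the difference = 3.607·√2 ≈ 5.101
z = 8 / 5.101 ≈ 1.568

1.57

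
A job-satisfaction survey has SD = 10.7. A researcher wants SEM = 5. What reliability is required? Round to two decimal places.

r = 1 − (SEM / SD)² = 1 − (5.00000 / 10.7)² ≈ 1 − 0.21836 ≈ 0.78164

0.78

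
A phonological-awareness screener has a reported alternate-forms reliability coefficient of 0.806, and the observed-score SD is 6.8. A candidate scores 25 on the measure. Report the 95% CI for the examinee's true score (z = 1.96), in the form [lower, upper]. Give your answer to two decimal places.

[19.13, 30.87]

The standard error of measurement is 6.8000*√(1 − 0.8060) ≈ 6.8000*0.4405 ≈ 2.9951.
1.96 * SEM ≈ 5.8704
Interval: (19.1296, 30.8704)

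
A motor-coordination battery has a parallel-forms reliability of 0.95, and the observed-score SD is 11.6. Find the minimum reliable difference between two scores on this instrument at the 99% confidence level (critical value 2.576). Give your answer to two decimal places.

9.45

SEM = 11.600 × √(1 − 0.950) = 11.600 × √0.050 ≈ 11.600 × 0.224 ≈ 2.594
Standard error of the difference = 2.594·√2 ≈ 3.668
Minimum reliable difference = 2.576 × SE_diff ≈ 2.576 × 3.668 ≈ 9.449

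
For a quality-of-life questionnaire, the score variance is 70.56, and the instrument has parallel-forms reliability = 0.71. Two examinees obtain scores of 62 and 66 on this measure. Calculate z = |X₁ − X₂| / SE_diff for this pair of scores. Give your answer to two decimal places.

SD = √70.56 = 8.4000
SEM = 8.4000×√(1 − 0.7100) ≃ 4.5235
SE_diff = √2 × SEM ≃ 6.3972
z = |62 − 66| / 6.3972 = 4 / 6.3972 ≃ 0.6253

0.63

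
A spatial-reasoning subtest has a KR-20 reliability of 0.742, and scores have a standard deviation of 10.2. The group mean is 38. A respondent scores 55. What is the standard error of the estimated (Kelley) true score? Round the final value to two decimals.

4.46

SE_est = SD · √(r(1 − r)) = 10.20000 · √0.19144 ≃ 10.20000 · 0.43753 ≃ 4.46285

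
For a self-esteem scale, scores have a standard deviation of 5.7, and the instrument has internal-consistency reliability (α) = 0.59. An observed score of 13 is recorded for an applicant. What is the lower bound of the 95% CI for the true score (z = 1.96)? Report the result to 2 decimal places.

5.85

SEM = 5.700 · √(1 − 0.590) = 5.700 · √0.410 ≃ 5.700 · 0.640 ≃ 3.650
Half-width = 1.96·3.650 ≃ 7.154
Lower bound: 13 − 7.154 = 5.846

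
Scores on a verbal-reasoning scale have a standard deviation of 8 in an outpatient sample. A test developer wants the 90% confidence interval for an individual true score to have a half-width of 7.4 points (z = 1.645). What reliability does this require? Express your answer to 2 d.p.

Required SEM = 7.4 / 1.645 ≈ 4.498
r = 1 − (4.498/8)² ≈ 1 − 0.316 ≈ 0.684

0.68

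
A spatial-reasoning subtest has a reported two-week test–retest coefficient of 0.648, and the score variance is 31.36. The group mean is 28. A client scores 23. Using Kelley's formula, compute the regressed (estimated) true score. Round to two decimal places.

Estimated true score = 0.648*23 + (1 − 0.648)*28 ≈ 24.760

24.76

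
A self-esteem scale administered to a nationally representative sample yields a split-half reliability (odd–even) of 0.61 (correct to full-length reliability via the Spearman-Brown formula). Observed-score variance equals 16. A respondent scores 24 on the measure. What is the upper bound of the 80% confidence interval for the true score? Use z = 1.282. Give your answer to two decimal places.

26.52

SD = √16 = 4.00000
r_full = 2·0.61 / (1 + 0.61) ≃ 0.75776
SEM = 4.00000*√(1 − 0.75776) ≃ 1.96870
Margin = 1.282 * 1.96870 ≃ 2.52387
Upper limit = 24 + 2.52387 ≃ 26.52387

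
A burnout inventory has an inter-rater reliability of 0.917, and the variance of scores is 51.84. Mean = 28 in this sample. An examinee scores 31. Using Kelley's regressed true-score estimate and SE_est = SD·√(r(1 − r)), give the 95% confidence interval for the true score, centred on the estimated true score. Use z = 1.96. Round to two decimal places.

[26.86, 34.64]

σ = 51.84^(1/2) = 7.2000
T̂ = 0.9170(31) + 0.0830(28) ≃ 30.7510
SE_est = SD * √(r(1 − r)) = 7.2000 * √0.0761 ≃ 7.2000 * 0.2759 ≃ 1.9864
95% CI: 30.7510 ± 3.8932 ≃ (26.8578, 34.6442)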